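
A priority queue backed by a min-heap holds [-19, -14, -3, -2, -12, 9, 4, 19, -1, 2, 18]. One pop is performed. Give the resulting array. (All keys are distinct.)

[-14, -12, -3, -2, 2, 9, 4, 19, -1, 18]

remove root -19; move last element 18 to root → [18, -14, -3, -2, -12, 9, 4, 19, -1, 2]
18 vs smaller child -14 at index 1, swap → [-14, 18, -3, -2, -12, 9, 4, 19, -1, 2]
18 vs smaller child -12 at index 4, swap → [-14, -12, -3, -2, 18, 9, 4, 19, -1, 2]
18 vs only child 2 at index 9, swap → [-14, -12, -3, -2, 2, 9, 4, 19, -1, 18]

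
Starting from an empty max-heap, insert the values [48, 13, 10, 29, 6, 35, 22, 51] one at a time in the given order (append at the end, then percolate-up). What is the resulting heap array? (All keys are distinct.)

Insert 48:
  append 48 at index 0 → [48] (no swap needed)
Insert 13:
  append 13 at index 1 → [48, 13] (no swap needed)
Insert 10:
  append 10 at index 2 → [48, 13, 10] (no swap needed)
Insert 29:
  append 29 at index 3 → [48, 13, 10, 29]
  29 > parent 13 at index 1, swap → [48, 29, 10, 13]
Insert 6:
  append 6 at index 4 → [48, 29, 10, 13, 6] (no swap needed)
Insert 35:
  append 35 at index 5 → [48, 29, 10, 13, 6, 35]
  35 > parent 10 at index 2, swap → [48, 29, 35, 13, 6, 10]
Insert 22:
  append 22 at index 6 → [48, 29, 35, 13, 6, 10, 22] (no swap needed)
Insert 51:
  append 51 at index 7 → [48, 29, 35, 13, 6, 10, 22, 51]
  51 > parent 13 at index 3, swap → [48, 29, 35, 51, 6, 10, 22, 13]
  51 > parent 29 at index 1, swap → [48, 51, 35, 29, 6, 10, 22, 13]
  51 > parent 48 at index 0, swap → [51, 48, 35, 29, 6, 10, 22, 13]

[51, 48, 35, 29, 6, 10, 22, 13]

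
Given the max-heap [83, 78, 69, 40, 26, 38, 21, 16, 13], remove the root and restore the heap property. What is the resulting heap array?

[78, 40, 69, 16, 26, 38, 21, 13]

remove root 83; move last element 13 to root → [13, 78, 69, 40, 26, 38, 21, 16]
13 vs larger child 78 at index 1, swap → [78, 13, 69, 40, 26, 38, 21, 16]
13 vs larger child 40 at index 3, swap → [78, 40, 69, 13, 26, 38, 21, 16]
13 vs only child 16 at index 7, swap → [78, 40, 69, 16, 26, 38, 21, 13]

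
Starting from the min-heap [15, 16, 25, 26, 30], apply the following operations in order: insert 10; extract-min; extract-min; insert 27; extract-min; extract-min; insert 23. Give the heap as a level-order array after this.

[23, 26, 27, 30]

insert 10:
  append 10 at index 5 → [15, 16, 25, 26, 30, 10]
  10 < parent 25 at index 2, swap → [15, 16, 10, 26, 30, 25]
  10 < parent 15 at index 0, swap → [10, 16, 15, 26, 30, 25]
extract-min → returns 10:
  remove root 10; move last element 25 to root → [25, 16, 15, 26, 30]
  25 vs smaller child 15 at index 2, swap → [15, 16, 25, 26, 30]
extract-min → returns 15:
  remove root 15; move last element 30 to root → [30, 16, 25, 26]
  30 vs smaller child 16 at index 1, swap → [16, 30, 25, 26]
  30 vs only child 26 at index 3, swap → [16, 26, 25, 30]
insert 27:
  append 27 at index 4 → [16, 26, 25, 30, 27] (no swap needed)
extract-min → returns 16:
  remove root 16; move last element 27 to root → [27, 26, 25, 30]
  27 vs smaller child 25 at index 2, swap → [25, 26, 27, 30]
extract-min → returns 25:
  remove root 25; move last element 30 to root → [30, 26, 27]
  30 vs smaller child 26 at index 1, swap → [26, 30, 27]
insert 23:
  append 23 at index 3 → [26, 30, 27, 23]
  23 < parent 30 at index 1, swap → [26, 23, 27, 30]
  23 < parent 26 at index 0, swap → [23, 26, 27, 30]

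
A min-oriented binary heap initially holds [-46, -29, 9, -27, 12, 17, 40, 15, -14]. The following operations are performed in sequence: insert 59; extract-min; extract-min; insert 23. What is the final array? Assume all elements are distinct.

insert 59:
  append 59 at index 9 → [-46, -29, 9, -27, 12, 17, 40, 15, -14, 59] (no swap needed)
extract-min → returns -46:
  remove root -46; move last element 59 to root → [59, -29, 9, -27, 12, 17, 40, 15, -14]
  59 vs smaller child -29 at index 1, swap → [-29, 59, 9, -27, 12, 17, 40, 15, -14]
  59 vs smaller child -27 at index 3, swap → [-29, -27, 9, 59, 12, 17, 40, 15, -14]
  59 vs smaller child -14 at index 8, swap → [-29, -27, 9, -14, 12, 17, 40, 15, 59]
extract-min → returns -29:
  remove root -29; move last element 59 to root → [59, -27, 9, -14, 12, 17, 40, 15]
  59 vs smaller child -27 at index 1, swap → [-27, 59, 9, -14, 12, 17, 40, 15]
  59 vs smaller child -14 at index 3, swap → [-27, -14, 9, 59, 12, 17, 40, 15]
  59 vs only child 15 at index 7, swap → [-27, -14, 9, 15, 12, 17, 40, 59]
insert 23:
  append 23 at index 8 → [-27, -14, 9, 15, 12, 17, 40, 59, 23] (no swap needed)

[-27, -14, 9, 15, 12, 17, 40, 59, 23]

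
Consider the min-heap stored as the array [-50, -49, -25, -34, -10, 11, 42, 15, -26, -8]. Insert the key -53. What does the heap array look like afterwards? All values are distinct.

[-53, -50, -25, -34, -49, 11, 42, 15, -26, -8, -10]

append -53 at index 10 → [-50, -49, -25, -34, -10, 11, 42, 15, -26, -8, -53]
-53 < parent -10 at index 4, swap → [-50, -49, -25, -34, -53, 11, 42, 15, -26, -8, -10]
-53 < parent -49 at index 1, swap → [-50, -53, -25, -34, -49, 11, 42, 15, -26, -8, -10]
-53 < parent -50 at index 0, swap → [-53, -50, -25, -34, -49, 11, 42, 15, -26, -8, -10]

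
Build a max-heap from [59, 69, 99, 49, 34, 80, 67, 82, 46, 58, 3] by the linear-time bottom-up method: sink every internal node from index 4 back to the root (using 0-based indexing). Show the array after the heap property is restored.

sift down from index 4:
  34 vs larger child 58 at index 9, swap → [59, 69, 99, 49, 58, 80, 67, 82, 46, 34, 3]
sift down from index 3:
  49 vs larger child 82 at index 7, swap → [59, 69, 99, 82, 58, 80, 67, 49, 46, 34, 3]
sift down from index 2: already satisfies heap property
sift down from index 1:
  69 vs larger child 82 at index 3, swap → [59, 82, 99, 69, 58, 80, 67, 49, 46, 34, 3]
sift down from index 0:
  59 vs larger child 99 at index 2, swap → [99, 82, 59, 69, 58, 80, 67, 49, 46, 34, 3]
  59 vs larger child 80 at index 5, swap → [99, 82, 80, 69, 58, 59, 67, 49, 46, 34, 3]

[99, 82, 80, 69, 58, 59, 67, 49, 46, 34, 3]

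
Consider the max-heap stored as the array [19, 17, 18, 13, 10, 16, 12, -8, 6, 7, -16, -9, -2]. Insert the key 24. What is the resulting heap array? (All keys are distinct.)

[24, 17, 19, 13, 10, 16, 18, -8, 6, 7, -16, -9, -2, 12]

append 24 at index 13 → [19, 17, 18, 13, 10, 16, 12, -8, 6, 7, -16, -9, -2, 24]
24 > parent 12 at index 6, swap → [19, 17, 18, 13, 10, 16, 24, -8, 6, 7, -16, -9, -2, 12]
24 > parent 18 at index 2, swap → [19, 17, 24, 13, 10, 16, 18, -8, 6, 7, -16, -9, -2, 12]
24 > parent 19 at index 0, swap → [24, 17, 19, 13, 10, 16, 18, -8, 6, 7, -16, -9, -2, 12]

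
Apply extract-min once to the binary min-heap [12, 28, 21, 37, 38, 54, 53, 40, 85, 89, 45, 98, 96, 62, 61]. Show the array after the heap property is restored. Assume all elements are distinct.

[21, 28, 53, 37, 38, 54, 61, 40, 85, 89, 45, 98, 96, 62]

remove root 12; move last element 61 to root → [61, 28, 21, 37, 38, 54, 53, 40, 85, 89, 45, 98, 96, 62]
61 vs smaller child 21 at index 2, swap → [21, 28, 61, 37, 38, 54, 53, 40, 85, 89, 45, 98, 96, 62]
61 vs smaller child 53 at index 6, swap → [21, 28, 53, 37, 38, 54, 61, 40, 85, 89, 45, 98, 96, 62]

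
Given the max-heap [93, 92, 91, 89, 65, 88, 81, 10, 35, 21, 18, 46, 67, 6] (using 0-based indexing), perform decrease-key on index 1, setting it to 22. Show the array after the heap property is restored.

set index 1 from 92 to 22 → [93, 22, 91, 89, 65, 88, 81, 10, 35, 21, 18, 46, 67, 6]
22 vs larger child 89 at index 3, swap → [93, 89, 91, 22, 65, 88, 81, 10, 35, 21, 18, 46, 67, 6]
22 vs larger child 35 at index 8, swap → [93, 89, 91, 35, 65, 88, 81, 10, 22, 21, 18, 46, 67, 6]

[93, 89, 91, 35, 65, 88, 81, 10, 22, 21, 18, 46, 67, 6]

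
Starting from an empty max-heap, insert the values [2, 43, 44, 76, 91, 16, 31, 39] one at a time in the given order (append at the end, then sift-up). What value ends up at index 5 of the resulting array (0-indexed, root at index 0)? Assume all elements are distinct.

Insert 2:
  append 2 at index 0 → [2] (no swap needed)
Insert 43:
  append 43 at index 1 → [2, 43]
  43 > parent 2 at index 0, swap → [43, 2]
Insert 44:
  append 44 at index 2 → [43, 2, 44]
  44 > parent 43 at index 0, swap → [44, 2, 43]
Insert 76:
  append 76 at index 3 → [44, 2, 43, 76]
  76 > parent 2 at index 1, swap → [44, 76, 43, 2]
  76 > parent 44 at index 0, swap → [76, 44, 43, 2]
Insert 91:
  append 91 at index 4 → [76, 44, 43, 2, 91]
  91 > parent 44 at index 1, swap → [76, 91, 43, 2, 44]
  91 > parent 76 at index 0, swap → [91, 76, 43, 2, 44]
Insert 16:
  append 16 at index 5 → [91, 76, 43, 2, 44, 16] (no swap needed)
Insert 31:
  append 31 at index 6 → [91, 76, 43, 2, 44, 16, 31] (no swap needed)
Insert 39:
  append 39 at index 7 → [91, 76, 43, 2, 44, 16, 31, 39]
  39 > parent 2 at index 3, swap → [91, 76, 43, 39, 44, 16, 31, 2]
resulting array: [91, 76, 43, 39, 44, 16, 31, 2]

16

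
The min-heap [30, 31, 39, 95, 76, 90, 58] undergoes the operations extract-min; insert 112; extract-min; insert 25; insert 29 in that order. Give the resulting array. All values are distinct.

[25, 29, 39, 58, 76, 112, 90, 95]

extract-min → returns 30:
  remove root 30; move last element 58 to root → [58, 31, 39, 95, 76, 90]
  58 vs smaller child 31 at index 1, swap → [31, 58, 39, 95, 76, 90]
insert 112:
  append 112 at index 6 → [31, 58, 39, 95, 76, 90, 112] (no swap needed)
extract-min → returns 31:
  remove root 31; move last element 112 to root → [112, 58, 39, 95, 76, 90]
  112 vs smaller child 39 at index 2, swap → [39, 58, 112, 95, 76, 90]
  112 vs only child 90 at index 5, swap → [39, 58, 90, 95, 76, 112]
insert 25:
  append 25 at index 6 → [39, 58, 90, 95, 76, 112, 25]
  25 < parent 90 at index 2, swap → [39, 58, 25, 95, 76, 112, 90]
  25 < parent 39 at index 0, swap → [25, 58, 39, 95, 76, 112, 90]
insert 29:
  append 29 at index 7 → [25, 58, 39, 95, 76, 112, 90, 29]
  29 < parent 95 at index 3, swap → [25, 58, 39, 29, 76, 112, 90, 95]
  29 < parent 58 at index 1, swap → [25, 29, 39, 58, 76, 112, 90, 95]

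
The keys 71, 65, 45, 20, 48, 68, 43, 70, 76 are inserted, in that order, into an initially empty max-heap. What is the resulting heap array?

[76, 71, 68, 70, 48, 45, 43, 20, 65]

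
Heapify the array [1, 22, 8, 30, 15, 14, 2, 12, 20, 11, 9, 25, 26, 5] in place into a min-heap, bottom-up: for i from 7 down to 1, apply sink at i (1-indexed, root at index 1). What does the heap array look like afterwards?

sift down from index 7: already satisfies heap property
sift down from index 6: already satisfies heap property
sift down from index 5:
  15 vs smaller child 9 at index 11, swap → [1, 22, 8, 30, 9, 14, 2, 12, 20, 11, 15, 25, 26, 5]
sift down from index 4:
  30 vs smaller child 12 at index 8, swap → [1, 22, 8, 12, 9, 14, 2, 30, 20, 11, 15, 25, 26, 5]
sift down from index 3:
  8 vs smaller child 2 at index 7, swap → [1, 22, 2, 12, 9, 14, 8, 30, 20, 11, 15, 25, 26, 5]
  8 vs only child 5 at index 14, swap → [1, 22, 2, 12, 9, 14, 5, 30, 20, 11, 15, 25, 26, 8]
sift down from index 2:
  22 vs smaller child 9 at index 5, swap → [1, 9, 2, 12, 22, 14, 5, 30, 20, 11, 15, 25, 26, 8]
  22 vs smaller child 11 at index 10, swap → [1, 9, 2, 12, 11, 14, 5, 30, 20, 22, 15, 25, 26, 8]
sift down from index 1: already satisfies heap property

[1, 9, 2, 12, 11, 14, 5, 30, 20, 22, 15, 25, 26, 8]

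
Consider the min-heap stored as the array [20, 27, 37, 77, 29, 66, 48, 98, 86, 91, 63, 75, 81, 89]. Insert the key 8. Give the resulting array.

append 8 at index 14 → [20, 27, 37, 77, 29, 66, 48, 98, 86, 91, 63, 75, 81, 89, 8]
8 < parent 48 at index 6, swap → [20, 27, 37, 77, 29, 66, 8, 98, 86, 91, 63, 75, 81, 89, 48]
8 < parent 37 at index 2, swap → [20, 27, 8, 77, 29, 66, 37, 98, 86, 91, 63, 75, 81, 89, 48]
8 < parent 20 at index 0, swap → [8, 27, 20, 77, 29, 66, 37, 98, 86, 91, 63, 75, 81, 89, 48]

[8, 27, 20, 77, 29, 66, 37, 98, 86, 91, 63, 75, 81, 89, 48]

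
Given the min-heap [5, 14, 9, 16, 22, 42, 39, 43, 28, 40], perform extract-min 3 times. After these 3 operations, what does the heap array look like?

[16, 22, 39, 28, 43, 42, 40]

extract-min #1 returns 5:
  remove root 5; move last element 40 to root → [40, 14, 9, 16, 22, 42, 39, 43, 28]
  40 vs smaller child 9 at index 2, swap → [9, 14, 40, 16, 22, 42, 39, 43, 28]
  40 vs smaller child 39 at index 6, swap → [9, 14, 39, 16, 22, 42, 40, 43, 28]
extract-min #2 returns 9:
  remove root 9; move last element 28 to root → [28, 14, 39, 16, 22, 42, 40, 43]
  28 vs smaller child 14 at index 1, swap → [14, 28, 39, 16, 22, 42, 40, 43]
  28 vs smaller child 16 at index 3, swap → [14, 16, 39, 28, 22, 42, 40, 43]
extract-min #3 returns 14:
  remove root 14; move last element 43 to root → [43, 16, 39, 28, 22, 42, 40]
  43 vs smaller child 16 at index 1, swap → [16, 43, 39, 28, 22, 42, 40]
  43 vs smaller child 22 at index 4, swap → [16, 22, 39, 28, 43, 42, 40]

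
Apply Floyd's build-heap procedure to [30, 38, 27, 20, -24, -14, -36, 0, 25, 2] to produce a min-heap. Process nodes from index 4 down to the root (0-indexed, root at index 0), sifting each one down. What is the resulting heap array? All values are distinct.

sift down from index 4: already satisfies heap property
sift down from index 3:
  20 vs smaller child 0 at index 7, swap → [30, 38, 27, 0, -24, -14, -36, 20, 25, 2]
sift down from index 2:
  27 vs smaller child -36 at index 6, swap → [30, 38, -36, 0, -24, -14, 27, 20, 25, 2]
sift down from index 1:
  38 vs smaller child -24 at index 4, swap → [30, -24, -36, 0, 38, -14, 27, 20, 25, 2]
  38 vs only child 2 at index 9, swap → [30, -24, -36, 0, 2, -14, 27, 20, 25, 38]
sift down from index 0:
  30 vs smaller child -36 at index 2, swap → [-36, -24, 30, 0, 2, -14, 27, 20, 25, 38]
  30 vs smaller child -14 at index 5, swap → [-36, -24, -14, 0, 2, 30, 27, 20, 25, 38]

[-36, -24, -14, 0, 2, 30, 27, 20, 25, 38]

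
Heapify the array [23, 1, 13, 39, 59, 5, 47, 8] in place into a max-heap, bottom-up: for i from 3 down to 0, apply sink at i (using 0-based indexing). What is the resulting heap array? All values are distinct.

[59, 39, 47, 23, 1, 5, 13, 8]

sift down from index 3: already satisfies heap property
sift down from index 2:
  13 vs larger child 47 at index 6, swap → [23, 1, 47, 39, 59, 5, 13, 8]
sift down from index 1:
  1 vs larger child 59 at index 4, swap → [23, 59, 47, 39, 1, 5, 13, 8]
sift down from index 0:
  23 vs larger child 59 at index 1, swap → [59, 23, 47, 39, 1, 5, 13, 8]
  23 vs larger child 39 at index 3, swap → [59, 39, 47, 23, 1, 5, 13, 8]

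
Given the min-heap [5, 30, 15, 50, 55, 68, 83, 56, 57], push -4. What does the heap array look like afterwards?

append -4 at index 9 → [5, 30, 15, 50, 55, 68, 83, 56, 57, -4]
-4 < parent 55 at index 4, swap → [5, 30, 15, 50, -4, 68, 83, 56, 57, 55]
-4 < parent 30 at index 1, swap → [5, -4, 15, 50, 30, 68, 83, 56, 57, 55]
-4 < parent 5 at index 0, swap → [-4, 5, 15, 50, 30, 68, 83, 56, 57, 55]

[-4, 5, 15, 50, 30, 68, 83, 56, 57, 55]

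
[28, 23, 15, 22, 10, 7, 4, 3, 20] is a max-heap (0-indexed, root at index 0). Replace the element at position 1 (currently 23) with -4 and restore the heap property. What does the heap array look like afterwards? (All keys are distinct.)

[28, 22, 15, 20, 10, 7, 4, 3, -4]

set index 1 from 23 to -4 → [28, -4, 15, 22, 10, 7, 4, 3, 20]
-4 vs larger child 22 at index 3, swap → [28, 22, 15, -4, 10, 7, 4, 3, 20]
-4 vs larger child 20 at index 8, swap → [28, 22, 15, 20, 10, 7, 4, 3, -4]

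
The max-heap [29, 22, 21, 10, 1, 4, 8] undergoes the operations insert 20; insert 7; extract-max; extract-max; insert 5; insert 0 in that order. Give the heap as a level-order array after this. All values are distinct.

insert 20:
  append 20 at index 7 → [29, 22, 21, 10, 1, 4, 8, 20]
  20 > parent 10 at index 3, swap → [29, 22, 21, 20, 1, 4, 8, 10]
insert 7:
  append 7 at index 8 → [29, 22, 21, 20, 1, 4, 8, 10, 7] (no swap needed)
extract-max → returns 29:
  remove root 29; move last element 7 to root → [7, 22, 21, 20, 1, 4, 8, 10]
  7 vs larger child 22 at index 1, swap → [22, 7, 21, 20, 1, 4, 8, 10]
  7 vs larger child 20 at index 3, swap → [22, 20, 21, 7, 1, 4, 8, 10]
  7 vs only child 10 at index 7, swap → [22, 20, 21, 10, 1, 4, 8, 7]
extract-max → returns 22:
  remove root 22; move last element 7 to root → [7, 20, 21, 10, 1, 4, 8]
  7 vs larger child 21 at index 2, swap → [21, 20, 7, 10, 1, 4, 8]
  7 vs larger child 8 at index 6, swap → [21, 20, 8, 10, 1, 4, 7]
insert 5:
  append 5 at index 7 → [21, 20, 8, 10, 1, 4, 7, 5] (no swap needed)
insert 0:
  append 0 at index 8 → [21, 20, 8, 10, 1, 4, 7, 5, 0] (no swap needed)

[21, 20, 8, 10, 1, 4, 7, 5, 0]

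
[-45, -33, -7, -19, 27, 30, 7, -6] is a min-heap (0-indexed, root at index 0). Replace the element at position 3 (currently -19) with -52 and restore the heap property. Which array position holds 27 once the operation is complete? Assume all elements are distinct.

set index 3 from -19 to -52 → [-45, -33, -7, -52, 27, 30, 7, -6]
-52 < parent -33 at index 1, swap → [-45, -52, -7, -33, 27, 30, 7, -6]
-52 < parent -45 at index 0, swap → [-52, -45, -7, -33, 27, 30, 7, -6]
resulting array: [-52, -45, -7, -33, 27, 30, 7, -6]

4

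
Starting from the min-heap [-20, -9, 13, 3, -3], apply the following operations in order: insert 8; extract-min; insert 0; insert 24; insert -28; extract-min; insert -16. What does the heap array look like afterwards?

[-16, -9, 0, -3, 13, 8, 24, 3]

insert 8:
  append 8 at index 5 → [-20, -9, 13, 3, -3, 8]
  8 < parent 13 at index 2, swap → [-20, -9, 8, 3, -3, 13]
extract-min → returns -20:
  remove root -20; move last element 13 to root → [13, -9, 8, 3, -3]
  13 vs smaller child -9 at index 1, swap → [-9, 13, 8, 3, -3]
  13 vs smaller child -3 at index 4, swap → [-9, -3, 8, 3, 13]
insert 0:
  append 0 at index 5 → [-9, -3, 8, 3, 13, 0]
  0 < parent 8 at index 2, swap → [-9, -3, 0, 3, 13, 8]
insert 24:
  append 24 at index 6 → [-9, -3, 0, 3, 13, 8, 24] (no swap needed)
insert -28:
  append -28 at index 7 → [-9, -3, 0, 3, 13, 8, 24, -28]
  -28 < parent 3 at index 3, swap → [-9, -3, 0, -28, 13, 8, 24, 3]
  -28 < parent -3 at index 1, swap → [-9, -28, 0, -3, 13, 8, 24, 3]
  -28 < parent -9 at index 0, swap → [-28, -9, 0, -3, 13, 8, 24, 3]
extract-min → returns -28:
  remove root -28; move last element 3 to root → [3, -9, 0, -3, 13, 8, 24]
  3 vs smaller child -9 at index 1, swap → [-9, 3, 0, -3, 13, 8, 24]
  3 vs smaller child -3 at index 3, swap → [-9, -3, 0, 3, 13, 8, 24]
insert -16:
  append -16 at index 7 → [-9, -3, 0, 3, 13, 8, 24, -16]
  -16 < parent 3 at index 3, swap → [-9, -3, 0, -16, 13, 8, 24, 3]
  -16 < parent -3 at index 1, swap → [-9, -16, 0, -3, 13, 8, 24, 3]
  -16 < parent -9 at index 0, swap → [-16, -9, 0, -3, 13, 8, 24, 3]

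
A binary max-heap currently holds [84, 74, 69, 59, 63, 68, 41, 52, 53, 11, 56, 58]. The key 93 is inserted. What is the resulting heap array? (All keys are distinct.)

[93, 74, 84, 59, 63, 69, 41, 52, 53, 11, 56, 58, 68]

append 93 at index 12 → [84, 74, 69, 59, 63, 68, 41, 52, 53, 11, 56, 58, 93]
93 > parent 68 at index 5, swap → [84, 74, 69, 59, 63, 93, 41, 52, 53, 11, 56, 58, 68]
93 > parent 69 at index 2, swap → [84, 74, 93, 59, 63, 69, 41, 52, 53, 11, 56, 58, 68]
93 > parent 84 at index 0, swap → [93, 74, 84, 59, 63, 69, 41, 52, 53, 11, 56, 58, 68]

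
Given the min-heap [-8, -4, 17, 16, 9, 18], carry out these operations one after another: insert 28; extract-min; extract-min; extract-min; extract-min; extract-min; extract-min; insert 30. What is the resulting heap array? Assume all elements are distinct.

insert 28:
  append 28 at index 6 → [-8, -4, 17, 16, 9, 18, 28] (no swap needed)
extract-min → returns -8:
  remove root -8; move last element 28 to root → [28, -4, 17, 16, 9, 18]
  28 vs smaller child -4 at index 1, swap → [-4, 28, 17, 16, 9, 18]
  28 vs smaller child 9 at index 4, swap → [-4, 9, 17, 16, 28, 18]
extract-min → returns -4:
  remove root -4; move last element 18 to root → [18, 9, 17, 16, 28]
  18 vs smaller child 9 at index 1, swap → [9, 18, 17, 16, 28]
  18 vs smaller child 16 at index 3, swap → [9, 16, 17, 18, 28]
extract-min → returns 9:
  remove root 9; move last element 28 to root → [28, 16, 17, 18]
  28 vs smaller child 16 at index 1, swap → [16, 28, 17, 18]
  28 vs only child 18 at index 3, swap → [16, 18, 17, 28]
extract-min → returns 16:
  remove root 16; move last element 28 to root → [28, 18, 17]
  28 vs smaller child 17 at index 2, swap → [17, 18, 28]
extract-min → returns 17:
  remove root 17; move last element 28 to root → [28, 18]
  28 vs only child 18 at index 1, swap → [18, 28]
extract-min → returns 18:
  remove root 18; move last element 28 to root → [28] (no swap needed)
insert 30:
  append 30 at index 1 → [28, 30] (no swap needed)

[28, 30]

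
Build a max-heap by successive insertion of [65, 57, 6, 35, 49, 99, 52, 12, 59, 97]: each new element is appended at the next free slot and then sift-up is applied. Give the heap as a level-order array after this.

Insert 65:
  append 65 at index 0 → [65] (no swap needed)
Insert 57:
  append 57 at index 1 → [65, 57] (no swap needed)
Insert 6:
  append 6 at index 2 → [65, 57, 6] (no swap needed)
Insert 35:
  append 35 at index 3 → [65, 57, 6, 35] (no swap needed)
Insert 49:
  append 49 at index 4 → [65, 57, 6, 35, 49] (no swap needed)
Insert 99:
  append 99 at index 5 → [65, 57, 6, 35, 49, 99]
  99 > parent 6 at index 2, swap → [65, 57, 99, 35, 49, 6]
  99 > parent 65 at index 0, swap → [99, 57, 65, 35, 49, 6]
Insert 52:
  append 52 at index 6 → [99, 57, 65, 35, 49, 6, 52] (no swap needed)
Insert 12:
  append 12 at index 7 → [99, 57, 65, 35, 49, 6, 52, 12] (no swap needed)
Insert 59:
  append 59 at index 8 → [99, 57, 65, 35, 49, 6, 52, 12, 59]
  59 > parent 35 at index 3, swap → [99, 57, 65, 59, 49, 6, 52, 12, 35]
  59 > parent 57 at index 1, swap → [99, 59, 65, 57, 49, 6, 52, 12, 35]
Insert 97:
  append 97 at index 9 → [99, 59, 65, 57, 49, 6, 52, 12, 35, 97]
  97 > parent 49 at index 4, swap → [99, 59, 65, 57, 97, 6, 52, 12, 35, 49]
  97 > parent 59 at index 1, swap → [99, 97, 65, 57, 59, 6, 52, 12, 35, 49]

[99, 97, 65, 57, 59, 6, 52, 12, 35, 49]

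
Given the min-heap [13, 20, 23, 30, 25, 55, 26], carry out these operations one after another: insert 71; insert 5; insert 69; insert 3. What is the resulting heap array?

insert 71:
  append 71 at index 7 → [13, 20, 23, 30, 25, 55, 26, 71] (no swap needed)
insert 5:
  append 5 at index 8 → [13, 20, 23, 30, 25, 55, 26, 71, 5]
  5 < parent 30 at index 3, swap → [13, 20, 23, 5, 25, 55, 26, 71, 30]
  5 < parent 20 at index 1, swap → [13, 5, 23, 20, 25, 55, 26, 71, 30]
  5 < parent 13 at index 0, swap → [5, 13, 23, 20, 25, 55, 26, 71, 30]
insert 69:
  append 69 at index 9 → [5, 13, 23, 20, 25, 55, 26, 71, 30, 69] (no swap needed)
insert 3:
  append 3 at index 10 → [5, 13, 23, 20, 25, 55, 26, 71, 30, 69, 3]
  3 < parent 25 at index 4, swap → [5, 13, 23, 20, 3, 55, 26, 71, 30, 69, 25]
  3 < parent 13 at index 1, swap → [5, 3, 23, 20, 13, 55, 26, 71, 30, 69, 25]
  3 < parent 5 at index 0, swap → [3, 5, 23, 20, 13, 55, 26, 71, 30, 69, 25]

[3, 5, 23, 20, 13, 55, 26, 71, 30, 69, 25]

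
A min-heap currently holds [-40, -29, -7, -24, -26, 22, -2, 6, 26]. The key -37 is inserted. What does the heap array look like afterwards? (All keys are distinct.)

[-40, -37, -7, -24, -29, 22, -2, 6, 26, -26]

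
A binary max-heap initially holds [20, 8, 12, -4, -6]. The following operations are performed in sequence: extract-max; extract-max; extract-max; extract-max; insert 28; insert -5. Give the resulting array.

[28, -6, -5]

extract-max → returns 20:
  remove root 20; move last element -6 to root → [-6, 8, 12, -4]
  -6 vs larger child 12 at index 2, swap → [12, 8, -6, -4]
extract-max → returns 12:
  remove root 12; move last element -4 to root → [-4, 8, -6]
  -4 vs larger child 8 at index 1, swap → [8, -4, -6]
extract-max → returns 8:
  remove root 8; move last element -6 to root → [-6, -4]
  -6 vs only child -4 at index 1, swap → [-4, -6]
extract-max → returns -4:
  remove root -4; move last element -6 to root → [-6] (no swap needed)
insert 28:
  append 28 at index 1 → [-6, 28]
  28 > parent -6 at index 0, swap → [28, -6]
insert -5:
  append -5 at index 2 → [28, -6, -5] (no swap needed)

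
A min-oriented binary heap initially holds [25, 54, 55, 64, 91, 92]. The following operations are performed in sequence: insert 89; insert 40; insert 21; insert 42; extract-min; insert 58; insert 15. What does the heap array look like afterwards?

insert 89:
  append 89 at index 6 → [25, 54, 55, 64, 91, 92, 89] (no swap needed)
insert 40:
  append 40 at index 7 → [25, 54, 55, 64, 91, 92, 89, 40]
  40 < parent 64 at index 3, swap → [25, 54, 55, 40, 91, 92, 89, 64]
  40 < parent 54 at index 1, swap → [25, 40, 55, 54, 91, 92, 89, 64]
insert 21:
  append 21 at index 8 → [25, 40, 55, 54, 91, 92, 89, 64, 21]
  21 < parent 54 at index 3, swap → [25, 40, 55, 21, 91, 92, 89, 64, 54]
  21 < parent 40 at index 1, swap → [25, 21, 55, 40, 91, 92, 89, 64, 54]
  21 < parent 25 at index 0, swap → [21, 25, 55, 40, 91, 92, 89, 64, 54]
insert 42:
  append 42 at index 9 → [21, 25, 55, 40, 91, 92, 89, 64, 54, 42]
  42 < parent 91 at index 4, swap → [21, 25, 55, 40, 42, 92, 89, 64, 54, 91]
extract-min → returns 21:
  remove root 21; move last element 91 to root → [91, 25, 55, 40, 42, 92, 89, 64, 54]
  91 vs smaller child 25 at index 1, swap → [25, 91, 55, 40, 42, 92, 89, 64, 54]
  91 vs smaller child 40 at index 3, swap → [25, 40, 55, 91, 42, 92, 89, 64, 54]
  91 vs smaller child 54 at index 8, swap → [25, 40, 55, 54, 42, 92, 89, 64, 91]
insert 58:
  append 58 at index 9 → [25, 40, 55, 54, 42, 92, 89, 64, 91, 58] (no swap needed)
insert 15:
  append 15 at index 10 → [25, 40, 55, 54, 42, 92, 89, 64, 91, 58, 15]
  15 < parent 42 at index 4, swap → [25, 40, 55, 54, 15, 92, 89, 64, 91, 58, 42]
  15 < parent 40 at index 1, swap → [25, 15, 55, 54, 40, 92, 89, 64, 91, 58, 42]
  15 < parent 25 at index 0, swap → [15, 25, 55, 54, 40, 92, 89, 64, 91, 58, 42]

[15, 25, 55, 54, 40, 92, 89, 64, 91, 58, 42]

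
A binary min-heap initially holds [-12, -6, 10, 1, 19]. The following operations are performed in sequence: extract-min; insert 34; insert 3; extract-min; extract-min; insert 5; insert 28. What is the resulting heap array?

[3, 5, 28, 19, 10, 34]

extract-min → returns -12:
  remove root -12; move last element 19 to root → [19, -6, 10, 1]
  19 vs smaller child -6 at index 1, swap → [-6, 19, 10, 1]
  19 vs only child 1 at index 3, swap → [-6, 1, 10, 19]
insert 34:
  append 34 at index 4 → [-6, 1, 10, 19, 34] (no swap needed)
insert 3:
  append 3 at index 5 → [-6, 1, 10, 19, 34, 3]
  3 < parent 10 at index 2, swap → [-6, 1, 3, 19, 34, 10]
extract-min → returns -6:
  remove root -6; move last element 10 to root → [10, 1, 3, 19, 34]
  10 vs smaller child 1 at index 1, swap → [1, 10, 3, 19, 34]
extract-min → returns 1:
  remove root 1; move last element 34 to root → [34, 10, 3, 19]
  34 vs smaller child 3 at index 2, swap → [3, 10, 34, 19]
insert 5:
  append 5 at index 4 → [3, 10, 34, 19, 5]
  5 < parent 10 at index 1, swap → [3, 5, 34, 19, 10]
insert 28:
  append 28 at index 5 → [3, 5, 34, 19, 10, 28]
  28 < parent 34 at index 2, swap → [3, 5, 28, 19, 10, 34]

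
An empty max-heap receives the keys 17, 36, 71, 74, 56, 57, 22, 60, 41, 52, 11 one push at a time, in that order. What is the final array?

[74, 71, 57, 60, 56, 36, 22, 17, 41, 52, 11]

Insert 17:
  append 17 at index 0 → [17] (no swap needed)
Insert 36:
  append 36 at index 1 → [17, 36]
  36 > parent 17 at index 0, swap → [36, 17]
Insert 71:
  append 71 at index 2 → [36, 17, 71]
  71 > parent 36 at index 0, swap → [71, 17, 36]
Insert 74:
  append 74 at index 3 → [71, 17, 36, 74]
  74 > parent 17 at index 1, swap → [71, 74, 36, 17]
  74 > parent 71 at index 0, swap → [74, 71, 36, 17]
Insert 56:
  append 56 at index 4 → [74, 71, 36, 17, 56] (no swap needed)
Insert 57:
  append 57 at index 5 → [74, 71, 36, 17, 56, 57]
  57 > parent 36 at index 2, swap → [74, 71, 57, 17, 56, 36]
Insert 22:
  append 22 at index 6 → [74, 71, 57, 17, 56, 36, 22] (no swap needed)
Insert 60:
  append 60 at index 7 → [74, 71, 57, 17, 56, 36, 22, 60]
  60 > parent 17 at index 3, swap → [74, 71, 57, 60, 56, 36, 22, 17]
Insert 41:
  append 41 at index 8 → [74, 71, 57, 60, 56, 36, 22, 17, 41] (no swap needed)
Insert 52:
  append 52 at index 9 → [74, 71, 57, 60, 56, 36, 22, 17, 41, 52] (no swap needed)
Insert 11:
  append 11 at index 10 → [74, 71, 57, 60, 56, 36, 22, 17, 41, 52, 11] (no swap needed)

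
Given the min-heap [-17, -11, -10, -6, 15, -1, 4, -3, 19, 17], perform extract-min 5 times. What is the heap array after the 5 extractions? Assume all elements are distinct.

[-1, 4, 19, 17, 15]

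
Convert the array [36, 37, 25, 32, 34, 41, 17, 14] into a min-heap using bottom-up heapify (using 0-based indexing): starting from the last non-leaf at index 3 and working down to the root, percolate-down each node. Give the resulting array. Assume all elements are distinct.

sift down from index 3:
  32 vs only child 14 at index 7, swap → [36, 37, 25, 14, 34, 41, 17, 32]
sift down from index 2:
  25 vs smaller child 17 at index 6, swap → [36, 37, 17, 14, 34, 41, 25, 32]
sift down from index 1:
  37 vs smaller child 14 at index 3, swap → [36, 14, 17, 37, 34, 41, 25, 32]
  37 vs only child 32 at index 7, swap → [36, 14, 17, 32, 34, 41, 25, 37]
sift down from index 0:
  36 vs smaller child 14 at index 1, swap → [14, 36, 17, 32, 34, 41, 25, 37]
  36 vs smaller child 32 at index 3, swap → [14, 32, 17, 36, 34, 41, 25, 37]

[14, 32, 17, 36, 34, 41, 25, 37]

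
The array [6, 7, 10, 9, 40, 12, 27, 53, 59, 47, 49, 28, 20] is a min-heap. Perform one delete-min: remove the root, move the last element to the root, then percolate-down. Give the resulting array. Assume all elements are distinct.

[7, 9, 10, 20, 40, 12, 27, 53, 59, 47, 49, 28]

remove root 6; move last element 20 to root → [20, 7, 10, 9, 40, 12, 27, 53, 59, 47, 49, 28]
20 vs smaller child 7 at index 1, swap → [7, 20, 10, 9, 40, 12, 27, 53, 59, 47, 49, 28]
20 vs smaller child 9 at index 3, swap → [7, 9, 10, 20, 40, 12, 27, 53, 59, 47, 49, 28]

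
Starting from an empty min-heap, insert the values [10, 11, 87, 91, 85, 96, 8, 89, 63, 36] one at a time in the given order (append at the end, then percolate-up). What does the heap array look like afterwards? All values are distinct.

[8, 11, 10, 63, 36, 96, 87, 91, 89, 85]

Insert 10:
  append 10 at index 0 → [10] (no swap needed)
Insert 11:
  append 11 at index 1 → [10, 11] (no swap needed)
Insert 87:
  append 87 at index 2 → [10, 11, 87] (no swap needed)
Insert 91:
  append 91 at index 3 → [10, 11, 87, 91] (no swap needed)
Insert 85:
  append 85 at index 4 → [10, 11, 87, 91, 85] (no swap needed)
Insert 96:
  append 96 at index 5 → [10, 11, 87, 91, 85, 96] (no swap needed)
Insert 8:
  append 8 at index 6 → [10, 11, 87, 91, 85, 96, 8]
  8 < parent 87 at index 2, swap → [10, 11, 8, 91, 85, 96, 87]
  8 < parent 10 at index 0, swap → [8, 11, 10, 91, 85, 96, 87]
Insert 89:
  append 89 at index 7 → [8, 11, 10, 91, 85, 96, 87, 89]
  89 < parent 91 at index 3, swap → [8, 11, 10, 89, 85, 96, 87, 91]
Insert 63:
  append 63 at index 8 → [8, 11, 10, 89, 85, 96, 87, 91, 63]
  63 < parent 89 at index 3, swap → [8, 11, 10, 63, 85, 96, 87, 91, 89]
Insert 36:
  append 36 at index 9 → [8, 11, 10, 63, 85, 96, 87, 91, 89, 36]
  36 < parent 85 at index 4, swap → [8, 11, 10, 63, 36, 96, 87, 91, 89, 85]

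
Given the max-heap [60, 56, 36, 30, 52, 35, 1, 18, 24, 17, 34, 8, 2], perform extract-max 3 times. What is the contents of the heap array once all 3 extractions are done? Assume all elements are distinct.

[36, 34, 35, 30, 17, 2, 1, 18, 24, 8]

extract-max #1 returns 60:
  remove root 60; move last element 2 to root → [2, 56, 36, 30, 52, 35, 1, 18, 24, 17, 34, 8]
  2 vs larger child 56 at index 1, swap → [56, 2, 36, 30, 52, 35, 1, 18, 24, 17, 34, 8]
  2 vs larger child 52 at index 4, swap → [56, 52, 36, 30, 2, 35, 1, 18, 24, 17, 34, 8]
  2 vs larger child 34 at index 10, swap → [56, 52, 36, 30, 34, 35, 1, 18, 24, 17, 2, 8]
extract-max #2 returns 56:
  remove root 56; move last element 8 to root → [8, 52, 36, 30, 34, 35, 1, 18, 24, 17, 2]
  8 vs larger child 52 at index 1, swap → [52, 8, 36, 30, 34, 35, 1, 18, 24, 17, 2]
  8 vs larger child 34 at index 4, swap → [52, 34, 36, 30, 8, 35, 1, 18, 24, 17, 2]
  8 vs larger child 17 at index 9, swap → [52, 34, 36, 30, 17, 35, 1, 18, 24, 8, 2]
extract-max #3 returns 52:
  remove root 52; move last element 2 to root → [2, 34, 36, 30, 17, 35, 1, 18, 24, 8]
  2 vs larger child 36 at index 2, swap → [36, 34, 2, 30, 17, 35, 1, 18, 24, 8]
  2 vs larger child 35 at index 5, swap → [36, 34, 35, 30, 17, 2, 1, 18, 24, 8]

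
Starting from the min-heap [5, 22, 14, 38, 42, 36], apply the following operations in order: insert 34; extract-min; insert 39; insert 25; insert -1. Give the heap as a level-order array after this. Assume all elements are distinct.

insert 34:
  append 34 at index 6 → [5, 22, 14, 38, 42, 36, 34] (no swap needed)
extract-min → returns 5:
  remove root 5; move last element 34 to root → [34, 22, 14, 38, 42, 36]
  34 vs smaller child 14 at index 2, swap → [14, 22, 34, 38, 42, 36]
insert 39:
  append 39 at index 6 → [14, 22, 34, 38, 42, 36, 39] (no swap needed)
insert 25:
  append 25 at index 7 → [14, 22, 34, 38, 42, 36, 39, 25]
  25 < parent 38 at index 3, swap → [14, 22, 34, 25, 42, 36, 39, 38]
insert -1:
  append -1 at index 8 → [14, 22, 34, 25, 42, 36, 39, 38, -1]
  -1 < parent 25 at index 3, swap → [14, 22, 34, -1, 42, 36, 39, 38, 25]
  -1 < parent 22 at index 1, swap → [14, -1, 34, 22, 42, 36, 39, 38, 25]
  -1 < parent 14 at index 0, swap → [-1, 14, 34, 22, 42, 36, 39, 38, 25]

[-1, 14, 34, 22, 42, 36, 39, 38, 25]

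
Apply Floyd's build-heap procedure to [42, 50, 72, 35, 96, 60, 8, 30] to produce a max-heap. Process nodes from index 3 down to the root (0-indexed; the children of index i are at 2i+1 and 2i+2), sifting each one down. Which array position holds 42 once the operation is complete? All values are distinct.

sift down from index 3: already satisfies heap property
sift down from index 2: already satisfies heap property
sift down from index 1:
  50 vs larger child 96 at index 4, swap → [42, 96, 72, 35, 50, 60, 8, 30]
sift down from index 0:
  42 vs larger child 96 at index 1, swap → [96, 42, 72, 35, 50, 60, 8, 30]
  42 vs larger child 50 at index 4, swap → [96, 50, 72, 35, 42, 60, 8, 30]
resulting array: [96, 50, 72, 35, 42, 60, 8, 30]

4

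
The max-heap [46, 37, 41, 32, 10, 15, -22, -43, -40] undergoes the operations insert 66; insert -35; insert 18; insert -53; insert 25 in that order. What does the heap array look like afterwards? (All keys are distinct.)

[66, 46, 41, 32, 37, 18, 25, -43, -40, 10, -35, 15, -53, -22]

insert 66:
  append 66 at index 9 → [46, 37, 41, 32, 10, 15, -22, -43, -40, 66]
  66 > parent 10 at index 4, swap → [46, 37, 41, 32, 66, 15, -22, -43, -40, 10]
  66 > parent 37 at index 1, swap → [46, 66, 41, 32, 37, 15, -22, -43, -40, 10]
  66 > parent 46 at index 0, swap → [66, 46, 41, 32, 37, 15, -22, -43, -40, 10]
insert -35:
  append -35 at index 10 → [66, 46, 41, 32, 37, 15, -22, -43, -40, 10, -35] (no swap needed)
insert 18:
  append 18 at index 11 → [66, 46, 41, 32, 37, 15, -22, -43, -40, 10, -35, 18]
  18 > parent 15 at index 5, swap → [66, 46, 41, 32, 37, 18, -22, -43, -40, 10, -35, 15]
insert -53:
  append -53 at index 12 → [66, 46, 41, 32, 37, 18, -22, -43, -40, 10, -35, 15, -53] (no swap needed)
insert 25:
  append 25 at index 13 → [66, 46, 41, 32, 37, 18, -22, -43, -40, 10, -35, 15, -53, 25]
  25 > parent -22 at index 6, swap → [66, 46, 41, 32, 37, 18, 25, -43, -40, 10, -35, 15, -53, -22]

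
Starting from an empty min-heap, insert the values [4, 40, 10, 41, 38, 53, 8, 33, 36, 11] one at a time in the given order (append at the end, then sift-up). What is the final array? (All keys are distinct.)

[4, 11, 8, 36, 33, 53, 10, 41, 38, 40]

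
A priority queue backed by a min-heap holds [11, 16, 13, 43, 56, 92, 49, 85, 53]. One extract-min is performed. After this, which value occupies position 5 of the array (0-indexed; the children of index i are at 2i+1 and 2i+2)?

92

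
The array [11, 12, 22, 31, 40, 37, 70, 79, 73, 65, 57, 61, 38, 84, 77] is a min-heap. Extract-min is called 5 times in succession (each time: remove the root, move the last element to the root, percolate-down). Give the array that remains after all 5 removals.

extract-min #1 returns 11:
  remove root 11; move last element 77 to root → [77, 12, 22, 31, 40, 37, 70, 79, 73, 65, 57, 61, 38, 84]
  77 vs smaller child 12 at index 1, swap → [12, 77, 22, 31, 40, 37, 70, 79, 73, 65, 57, 61, 38, 84]
  77 vs smaller child 31 at index 3, swap → [12, 31, 22, 77, 40, 37, 70, 79, 73, 65, 57, 61, 38, 84]
  77 vs smaller child 73 at index 8, swap → [12, 31, 22, 73, 40, 37, 70, 79, 77, 65, 57, 61, 38, 84]
extract-min #2 returns 12:
  remove root 12; move last element 84 to root → [84, 31, 22, 73, 40, 37, 70, 79, 77, 65, 57, 61, 38]
  84 vs smaller child 22 at index 2, swap → [22, 31, 84, 73, 40, 37, 70, 79, 77, 65, 57, 61, 38]
  84 vs smaller child 37 at index 5, swap → [22, 31, 37, 73, 40, 84, 70, 79, 77, 65, 57, 61, 38]
  84 vs smaller child 38 at index 12, swap → [22, 31, 37, 73, 40, 38, 70, 79, 77, 65, 57, 61, 84]
extract-min #3 returns 22:
  remove root 22; move last element 84 to root → [84, 31, 37, 73, 40, 38, 70, 79, 77, 65, 57, 61]
  84 vs smaller child 31 at index 1, swap → [31, 84, 37, 73, 40, 38, 70, 79, 77, 65, 57, 61]
  84 vs smaller child 40 at index 4, swap → [31, 40, 37, 73, 84, 38, 70, 79, 77, 65, 57, 61]
  84 vs smaller child 57 at index 10, swap → [31, 40, 37, 73, 57, 38, 70, 79, 77, 65, 84, 61]
extract-min #4 returns 31:
  remove root 31; move last element 61 to root → [61, 40, 37, 73, 57, 38, 70, 79, 77, 65, 84]
  61 vs smaller child 37 at index 2, swap → [37, 40, 61, 73, 57, 38, 70, 79, 77, 65, 84]
  61 vs smaller child 38 at index 5, swap → [37, 40, 38, 73, 57, 61, 70, 79, 77, 65, 84]
extract-min #5 returns 37:
  remove root 37; move last element 84 to root → [84, 40, 38, 73, 57, 61, 70, 79, 77, 65]
  84 vs smaller child 38 at index 2, swap → [38, 40, 84, 73, 57, 61, 70, 79, 77, 65]
  84 vs smaller child 61 at index 5, swap → [38, 40, 61, 73, 57, 84, 70, 79, 77, 65]

[38, 40, 61, 73, 57, 84, 70, 79, 77, 65]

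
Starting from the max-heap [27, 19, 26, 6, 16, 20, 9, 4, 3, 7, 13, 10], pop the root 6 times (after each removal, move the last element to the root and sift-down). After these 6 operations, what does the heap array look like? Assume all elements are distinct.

[10, 7, 9, 6, 3, 4]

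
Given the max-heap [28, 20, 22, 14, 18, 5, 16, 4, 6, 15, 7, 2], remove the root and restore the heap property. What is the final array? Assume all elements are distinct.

remove root 28; move last element 2 to root → [2, 20, 22, 14, 18, 5, 16, 4, 6, 15, 7]
2 vs larger child 22 at index 2, swap → [22, 20, 2, 14, 18, 5, 16, 4, 6, 15, 7]
2 vs larger child 16 at index 6, swap → [22, 20, 16, 14, 18, 5, 2, 4, 6, 15, 7]

[22, 20, 16, 14, 18, 5, 2, 4, 6, 15, 7]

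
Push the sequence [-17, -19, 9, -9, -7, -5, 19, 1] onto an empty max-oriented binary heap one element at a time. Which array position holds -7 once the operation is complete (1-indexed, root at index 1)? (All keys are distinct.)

Insert -17:
  append -17 at index 1 → [-17] (no swap needed)
Insert -19:
  append -19 at index 2 → [-17, -19] (no swap needed)
Insert 9:
  append 9 at index 3 → [-17, -19, 9]
  9 > parent -17 at index 1, swap → [9, -19, -17]
Insert -9:
  append -9 at index 4 → [9, -19, -17, -9]
  -9 > parent -19 at index 2, swap → [9, -9, -17, -19]
Insert -7:
  append -7 at index 5 → [9, -9, -17, -19, -7]
  -7 > parent -9 at index 2, swap → [9, -7, -17, -19, -9]
Insert -5:
  append -5 at index 6 → [9, -7, -17, -19, -9, -5]
  -5 > parent -17 at index 3, swap → [9, -7, -5, -19, -9, -17]
Insert 19:
  append 19 at index 7 → [9, -7, -5, -19, -9, -17, 19]
  19 > parent -5 at index 3, swap → [9, -7, 19, -19, -9, -17, -5]
  19 > parent 9 at index 1, swap → [19, -7, 9, -19, -9, -17, -5]
Insert 1:
  append 1 at index 8 → [19, -7, 9, -19, -9, -17, -5, 1]
  1 > parent -19 at index 4, swap → [19, -7, 9, 1, -9, -17, -5, -19]
  1 > parent -7 at index 2, swap → [19, 1, 9, -7, -9, -17, -5, -19]
resulting array: [19, 1, 9, -7, -9, -17, -5, -19]

4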